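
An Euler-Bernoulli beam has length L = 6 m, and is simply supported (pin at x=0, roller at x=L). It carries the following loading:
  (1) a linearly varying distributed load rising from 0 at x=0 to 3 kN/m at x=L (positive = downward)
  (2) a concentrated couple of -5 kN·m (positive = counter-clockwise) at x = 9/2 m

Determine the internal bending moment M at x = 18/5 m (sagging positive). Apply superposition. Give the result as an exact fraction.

Load 1 — triangular load w₀=3 kN/m (0→w₀ over full span):
  M_1 = w₀Lx/6 - w₀x³/(6L) = 3·6·(18/5)/6 - 3·(18/5)³/(6·6) = 864/125 kN·m
Load 2 — applied couple M₀=-5 kN·m at a=9/2 m (b=L-a=3/2):
  M_2 = M₀x/L  [x≤a] = (-5)·(18/5)/6 = -3 kN·m
Superposition: M = Σ M_i = 489/125 kN·m ≈ 3.912000 kN·m

M(18/5) = 489/125 kN·m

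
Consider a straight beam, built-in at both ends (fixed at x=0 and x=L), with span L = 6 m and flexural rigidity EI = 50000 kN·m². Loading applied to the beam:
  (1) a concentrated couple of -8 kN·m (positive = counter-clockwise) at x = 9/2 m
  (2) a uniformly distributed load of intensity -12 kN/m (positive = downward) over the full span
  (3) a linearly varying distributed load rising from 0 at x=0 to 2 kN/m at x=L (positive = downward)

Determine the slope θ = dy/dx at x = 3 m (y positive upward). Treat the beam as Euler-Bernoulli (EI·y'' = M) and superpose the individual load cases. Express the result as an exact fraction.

θ(3) = 21/2000000 rad

Load 1 — applied couple M₀=-8 kN·m at a=9/2 m (b=L-a=3/2):
  θ_1 = (R_Ax²/2 - M_Ax)/EI  [x≤a] with R_A=-3/2, M_A=-5/2 = ((-3/2)·3²/2 - (-5/2)·3)/50000 = 3/200000 rad
Load 2 — uniform load w=-12 kN/m over full span:
  θ_2 = -wx(L-x)(L-2x)/(12EI) = -(-12)·3·(6-3)·(6-2·3)/(12·50000) = 0 rad
Load 3 — triangular load w₀=2 kN/m (0→w₀ over full span):
  θ_3 = -w₀(2x(L-x)(L-2x)(x+2L)+x²(L-x)²)/(120LEI) = -2·(2·3·(6-3)·(6-2·3)·(3+2·6)+3²·(6-3)²)/(120·6·50000) = -9/2000000 rad
Superposition: θ = Σ θ_i = 21/2000000 rad ≈ 0.000010 rad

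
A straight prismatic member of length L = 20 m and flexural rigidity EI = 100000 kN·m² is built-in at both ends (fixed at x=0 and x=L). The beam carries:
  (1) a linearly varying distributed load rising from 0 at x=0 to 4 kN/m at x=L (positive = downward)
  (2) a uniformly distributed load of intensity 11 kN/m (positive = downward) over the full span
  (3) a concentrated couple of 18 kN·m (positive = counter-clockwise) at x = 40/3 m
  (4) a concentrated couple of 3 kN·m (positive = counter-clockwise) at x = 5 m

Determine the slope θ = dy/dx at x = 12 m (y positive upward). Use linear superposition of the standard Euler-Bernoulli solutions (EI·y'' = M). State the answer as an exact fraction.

Load 1 — triangular load w₀=4 kN/m (0→w₀ over full span):
  θ_1 = -w₀(2x(L-x)(L-2x)(x+2L)+x²(L-x)²)/(120LEI) = -4·(2·12·(20-12)·(20-2·12)·(12+2·20)+12²·(20-12)²)/(120·20·100000) = 8/15625 rad
Load 2 — uniform load w=11 kN/m over full span:
  θ_2 = -wx(L-x)(L-2x)/(12EI) = -11·12·(20-12)·(20-2·12)/(12·100000) = 11/3125 rad
Load 3 — applied couple M₀=18 kN·m at a=40/3 m (b=L-a=20/3):
  θ_3 = (R_Ax²/2 - M_Ax)/EI  [x≤a] with R_A=6/5, M_A=6 = ((6/5)·12²/2 - 6·12)/100000 = 9/62500 rad
Load 4 — applied couple M₀=3 kN·m at a=5 m (b=L-a=15):
  θ_4 = (R_Ax²/2 - M_Ax - M₀(x-a))/EI  [x>a] with R_A=27/160, M_A=-9/16 = ((27/160)·12²/2 - (-9/16)·12 - 3·(12-5))/100000 = -21/1000000 rad
Superposition: θ = Σ θ_i = 831/200000 rad ≈ 0.004155 rad

θ(12) = 831/200000 rad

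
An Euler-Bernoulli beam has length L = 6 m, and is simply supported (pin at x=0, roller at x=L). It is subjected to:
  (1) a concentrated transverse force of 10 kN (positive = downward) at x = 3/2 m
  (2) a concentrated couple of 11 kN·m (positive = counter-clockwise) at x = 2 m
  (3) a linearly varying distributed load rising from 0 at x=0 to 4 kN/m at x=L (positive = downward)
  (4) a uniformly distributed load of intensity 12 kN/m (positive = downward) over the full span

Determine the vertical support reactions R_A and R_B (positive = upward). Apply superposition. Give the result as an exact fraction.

Load 1 — point force P=10 kN at a=3/2 m (b=L-a=9/2):
  R_A = Pb/L = 10·(9/2)/6 = 15/2 kN
  R_B = Pa/L = 10·(3/2)/6 = 5/2 kN
Load 2 — applied couple M₀=11 kN·m at a=2 m (b=L-a=4):
  R_A = M₀/L = 11/6 kN
  R_B = -M₀/L = -11/6 kN
Load 3 — triangular load w₀=4 kN/m (0→w₀ over full span):
  R_A = w₀L/6 = 4·6/6 = 4 kN
  R_B = w₀L/3 = 4·6/3 = 8 kN
Load 4 — uniform load w=12 kN/m over full span:
  R_A = wL/2 = 12·6/2 = 36 kN
  R_B = wL/2 = 12·6/2 = 36 kN
Superposition: R_A = 148/3 kN, R_B = 134/3 kN

R_A = 148/3 kN, R_B = 134/3 kN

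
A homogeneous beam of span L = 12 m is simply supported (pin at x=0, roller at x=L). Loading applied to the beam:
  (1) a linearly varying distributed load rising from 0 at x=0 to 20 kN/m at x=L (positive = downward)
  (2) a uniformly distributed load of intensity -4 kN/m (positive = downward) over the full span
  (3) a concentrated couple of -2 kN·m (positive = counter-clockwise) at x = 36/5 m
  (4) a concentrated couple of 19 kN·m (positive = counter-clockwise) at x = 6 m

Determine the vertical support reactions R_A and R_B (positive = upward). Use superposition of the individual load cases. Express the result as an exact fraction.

Load 1 — triangular load w₀=20 kN/m (0→w₀ over full span):
  R_A = w₀L/6 = 20·12/6 = 40 kN
  R_B = w₀L/3 = 20·12/3 = 80 kN
Load 2 — uniform load w=-4 kN/m over full span:
  R_A = wL/2 = (-4)·12/2 = -24 kN
  R_B = wL/2 = (-4)·12/2 = -24 kN
Load 3 — applied couple M₀=-2 kN·m at a=36/5 m (b=L-a=24/5):
  R_A = M₀/L = (-2)/12 = -1/6 kN
  R_B = -M₀/L = -(-2)/12 = 1/6 kN
Load 4 — applied couple M₀=19 kN·m at a=6 m (b=L-a=6):
  R_A = M₀/L = 19/12 kN
  R_B = -M₀/L = -19/12 kN
Superposition: R_A = 209/12 kN, R_B = 655/12 kN

R_A = 209/12 kN, R_B = 655/12 kN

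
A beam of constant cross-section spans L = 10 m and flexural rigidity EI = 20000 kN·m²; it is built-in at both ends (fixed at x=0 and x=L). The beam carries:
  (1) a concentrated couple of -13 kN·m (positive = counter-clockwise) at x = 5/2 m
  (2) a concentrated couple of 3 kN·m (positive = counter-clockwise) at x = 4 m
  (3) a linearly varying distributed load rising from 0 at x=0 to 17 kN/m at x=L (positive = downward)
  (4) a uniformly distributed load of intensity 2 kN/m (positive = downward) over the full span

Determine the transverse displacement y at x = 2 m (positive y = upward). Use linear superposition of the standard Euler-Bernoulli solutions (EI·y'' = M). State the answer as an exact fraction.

y(2) = -108089/20000000 m

Load 1 — applied couple M₀=-13 kN·m at a=5/2 m (b=L-a=15/2):
  y_1 = (R_Ax³/6 - M_Ax²/2)/EI  [x≤a] with R_A=-117/80, M_A=39/16 = ((-117/80)·2³/6 - (39/16)·2²/2)/20000 = -273/800000 m
Load 2 — applied couple M₀=3 kN·m at a=4 m (b=L-a=6):
  y_2 = (R_Ax³/6 - M_Ax²/2)/EI  [x≤a] with R_A=54/125, M_A=9/25 = ((54/125)·2³/6 - (9/25)·2²/2)/20000 = -9/1250000 m
Load 3 — triangular load w₀=17 kN/m (0→w₀ over full span):
  y_3 = -w₀x²(L-x)²(x+2L)/(120LEI) = -17·2²·(10-2)²·(2+2·10)/(120·10·20000) = -187/46875 m
Load 4 — uniform load w=2 kN/m over full span:
  y_4 = -wx²(L-x)²/(24EI) = -2·2²·(10-2)²/(24·20000) = -2/1875 m
Superposition: y = Σ y_i = -108089/20000000 m ≈ -0.005404 m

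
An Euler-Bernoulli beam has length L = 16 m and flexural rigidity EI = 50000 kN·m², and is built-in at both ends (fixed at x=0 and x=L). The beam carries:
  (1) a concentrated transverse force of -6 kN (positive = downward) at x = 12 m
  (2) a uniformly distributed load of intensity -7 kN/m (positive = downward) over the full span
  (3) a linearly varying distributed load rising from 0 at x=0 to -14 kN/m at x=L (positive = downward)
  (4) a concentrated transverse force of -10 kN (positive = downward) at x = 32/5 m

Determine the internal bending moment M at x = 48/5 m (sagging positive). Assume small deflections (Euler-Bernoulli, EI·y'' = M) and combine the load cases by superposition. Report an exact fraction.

M(48/5) = -37861/250 kN·m

Load 1 — point force P=-6 kN at a=12 m (b=L-a=4):
  M_1 = Pb²(3a+b)x/L³ - Pab²/L²  [x≤a] = (-6)·4²·(3·12+4)·(48/5)/16³ - (-6)·12·4²/16² = -9/2 kN·m
Load 2 — uniform load w=-7 kN/m over full span:
  M_2 = wLx/2 - wL²/12 - wx²/2 = (-7)·16·(48/5)/2 - (-7)·16²/12 - (-7)·(48/5)²/2 = -4928/75 kN·m
Load 3 — triangular load w₀=-14 kN/m (0→w₀ over full span):
  M_3 = 3w₀Lx/20 - w₀L²/30 - w₀x³/(6L) = 3·(-14)·16·(48/5)/20 - (-14)·16²/30 - (-14)·(48/5)³/(6·16) = -27776/375 kN·m
Load 4 — point force P=-10 kN at a=32/5 m (b=L-a=48/5):
  M_4 = Pa²(a+3b)(L-x)/L³ - Pa²b/L²  [x>a] = (-10)·(32/5)²·((32/5)+3·(48/5))·(16-(48/5))/16³ - (-10)·(32/5)²·(48/5)/16² = -896/125 kN·m
Superposition: M = Σ M_i = -37861/250 kN·m ≈ -151.444000 kN·m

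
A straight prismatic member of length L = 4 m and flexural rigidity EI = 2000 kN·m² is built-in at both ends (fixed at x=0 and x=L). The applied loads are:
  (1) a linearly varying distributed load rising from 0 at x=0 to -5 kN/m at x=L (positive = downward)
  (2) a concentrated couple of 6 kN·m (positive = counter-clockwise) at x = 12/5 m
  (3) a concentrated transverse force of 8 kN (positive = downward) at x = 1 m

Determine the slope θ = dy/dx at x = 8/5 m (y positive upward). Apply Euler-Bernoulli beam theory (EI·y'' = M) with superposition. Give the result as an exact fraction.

Load 1 — triangular load w₀=-5 kN/m (0→w₀ over full span):
  θ_1 = -w₀(2x(L-x)(L-2x)(x+2L)+x²(L-x)²)/(120LEI) = -(-5)·(2·(8/5)·(4-(8/5))·(4-2·(8/5))·((8/5)+2·4)+(8/5)²·(4-(8/5))²)/(120·4·2000) = 6/15625 rad
Load 2 — applied couple M₀=6 kN·m at a=12/5 m (b=L-a=8/5):
  θ_2 = (R_Ax²/2 - M_Ax)/EI  [x≤a] with R_A=54/25, M_A=48/25 = ((54/25)·(8/5)²/2 - (48/25)·(8/5))/2000 = -12/78125 rad
Load 3 — point force P=8 kN at a=1 m (b=L-a=3):
  θ_3 = Pa²(L-x)(2bL-(3b+a)(L-x))/(2L³EI)  [x>a] = 8·1²·(4-(8/5))·(2·3·4-(3·3+1)·(4-(8/5)))/(2·4³·2000) = 0 rad
Superposition: θ = Σ θ_i = 18/78125 rad ≈ 0.000230 rad

θ(8/5) = 18/78125 rad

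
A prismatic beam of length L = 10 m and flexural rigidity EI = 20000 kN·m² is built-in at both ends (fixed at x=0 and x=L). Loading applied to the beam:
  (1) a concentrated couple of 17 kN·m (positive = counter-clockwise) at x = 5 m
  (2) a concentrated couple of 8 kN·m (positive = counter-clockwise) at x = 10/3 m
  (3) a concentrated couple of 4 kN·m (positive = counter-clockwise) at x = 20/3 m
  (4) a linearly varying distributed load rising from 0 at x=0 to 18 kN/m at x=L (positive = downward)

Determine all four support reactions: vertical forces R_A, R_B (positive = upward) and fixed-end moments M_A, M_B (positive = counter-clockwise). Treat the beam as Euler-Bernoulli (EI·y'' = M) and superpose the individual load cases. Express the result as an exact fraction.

R_A = 623/20 kN, M_A = 787/12 kN·m, R_B = 1177/20 kN, M_B = -997/12 kN·m

Load 1 — applied couple M₀=17 kN·m at a=5 m (b=L-a=5):
  R_A = 6M₀ab/L³ = 6·17·5·5/10³ = 51/20 kN
  M_A = M₀b(2a-b)/L² = 17·5·(2·5-5)/10² = 17/4 kN·m
  R_B = -6M₀ab/L³ = -6·17·5·5/10³ = -51/20 kN
  M_B = M₀a(2b-a)/L² = 17·5·(2·5-5)/10² = 17/4 kN·m
Load 2 — applied couple M₀=8 kN·m at a=10/3 m (b=L-a=20/3):
  R_A = 6M₀ab/L³ = 6·8·(10/3)·(20/3)/10³ = 16/15 kN
  M_A = M₀b(2a-b)/L² = 8·(20/3)·(2·(10/3)-(20/3))/10² = 0 kN·m
  R_B = -6M₀ab/L³ = -6·8·(10/3)·(20/3)/10³ = -16/15 kN
  M_B = M₀a(2b-a)/L² = 8·(10/3)·(2·(20/3)-(10/3))/10² = 8/3 kN·m
Load 3 — applied couple M₀=4 kN·m at a=20/3 m (b=L-a=10/3):
  R_A = 6M₀ab/L³ = 6·4·(20/3)·(10/3)/10³ = 8/15 kN
  M_A = M₀b(2a-b)/L² = 4·(10/3)·(2·(20/3)-(10/3))/10² = 4/3 kN·m
  R_B = -6M₀ab/L³ = -6·4·(20/3)·(10/3)/10³ = -8/15 kN
  M_B = M₀a(2b-a)/L² = 4·(20/3)·(2·(10/3)-(20/3))/10² = 0 kN·m
Load 4 — triangular load w₀=18 kN/m (0→w₀ over full span):
  R_A = 3w₀L/20 = 3·18·10/20 = 27 kN
  M_A = w₀L²/30 = 18·10²/30 = 60 kN·m
  R_B = 7w₀L/20 = 7·18·10/20 = 63 kN
  M_B = -w₀L²/20 = -18·10²/20 = -90 kN·m
Superposition: R_A = 623/20 kN, M_A = 787/12 kN·m, R_B = 1177/20 kN, M_B = -997/12 kN·m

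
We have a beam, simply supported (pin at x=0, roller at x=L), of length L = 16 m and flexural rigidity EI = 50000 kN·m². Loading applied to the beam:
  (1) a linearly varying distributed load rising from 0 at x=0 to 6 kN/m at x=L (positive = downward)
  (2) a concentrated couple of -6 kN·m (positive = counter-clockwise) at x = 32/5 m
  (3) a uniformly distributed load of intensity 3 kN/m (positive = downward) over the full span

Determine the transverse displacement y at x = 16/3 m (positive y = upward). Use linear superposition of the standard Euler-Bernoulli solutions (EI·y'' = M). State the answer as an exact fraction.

Load 1 — triangular load w₀=6 kN/m (0→w₀ over full span):
  y_1 = -w₀x(7L⁴-10L²x²+3x⁴)/(360LEI) = -6·(16/3)·(7·16⁴-10·16²·(16/3)²+3·(16/3)⁴)/(360·16·50000) = -32768/759375 m
Load 2 — applied couple M₀=-6 kN·m at a=32/5 m (b=L-a=48/5):
  y_2 = (M₀x³/(6L)+C₁x)/EI  [x≤a] with C₁=M₀(3b²-L²)/(6L)=-32/25 = ((-6)·(16/3)³/(6·16)+(-32/25)·(16/3))/50000 = -688/2109375 m
Load 3 — uniform load w=3 kN/m over full span:
  y_3 = -wx(L³-2Lx²+x³)/(24EI) = -3·(16/3)·(16³-2·16·(16/3)²+(16/3)³)/(24·50000) = -11264/253125 m
Superposition: y = Σ y_i = -1670192/18984375 m ≈ -0.087977 m

y(16/3) = -1670192/18984375 m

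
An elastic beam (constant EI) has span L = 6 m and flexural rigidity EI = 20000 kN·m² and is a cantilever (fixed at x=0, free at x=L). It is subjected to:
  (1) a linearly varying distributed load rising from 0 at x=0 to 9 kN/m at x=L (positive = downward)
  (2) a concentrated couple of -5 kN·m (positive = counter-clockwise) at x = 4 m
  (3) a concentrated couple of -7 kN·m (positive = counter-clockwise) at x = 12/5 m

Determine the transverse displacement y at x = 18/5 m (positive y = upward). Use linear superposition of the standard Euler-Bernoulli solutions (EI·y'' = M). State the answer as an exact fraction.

y(18/5) = -556803/19531250 m

Load 1 — triangular load w₀=9 kN/m (0→w₀ over full span):
  y_1 = (w₀Lx³/12-w₀L²x²/6-w₀x⁵/(120L))/EI = (9·6·(18/5)³/12-9·6²·(18/5)²/6-9·(18/5)⁵/(120·6))/20000 = -3886299/156250000 m
Load 2 — applied couple M₀=-5 kN·m at a=4 m (b=L-a=2):
  y_2 = M₀x²/(2EI)  [x≤a] = (-5)·(18/5)²/(2·20000) = -81/50000 m
Load 3 — applied couple M₀=-7 kN·m at a=12/5 m (b=L-a=18/5):
  y_3 = M₀a(2x-a)/(2EI)  [x>a] = (-7)·(12/5)·(2·(18/5)-(12/5))/(2·20000) = -63/31250 m
Superposition: y = Σ y_i = -556803/19531250 m ≈ -0.028508 m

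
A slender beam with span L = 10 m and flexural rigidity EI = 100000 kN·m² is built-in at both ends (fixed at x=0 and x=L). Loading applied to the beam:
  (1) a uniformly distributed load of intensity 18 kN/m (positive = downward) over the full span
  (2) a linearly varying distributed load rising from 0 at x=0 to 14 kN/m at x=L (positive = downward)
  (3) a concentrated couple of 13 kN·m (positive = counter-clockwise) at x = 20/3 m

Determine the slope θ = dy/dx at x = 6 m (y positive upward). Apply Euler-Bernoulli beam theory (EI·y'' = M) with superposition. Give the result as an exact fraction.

θ(6) = 249/250000 rad

Load 1 — uniform load w=18 kN/m over full span:
  θ_1 = -wx(L-x)(L-2x)/(12EI) = -18·6·(10-6)·(10-2·6)/(12·100000) = 9/12500 rad
Load 2 — triangular load w₀=14 kN/m (0→w₀ over full span):
  θ_2 = -w₀(2x(L-x)(L-2x)(x+2L)+x²(L-x)²)/(120LEI) = -14·(2·6·(10-6)·(10-2·6)·(6+2·10)+6²·(10-6)²)/(120·10·100000) = 7/31250 rad
Load 3 — applied couple M₀=13 kN·m at a=20/3 m (b=L-a=10/3):
  θ_3 = (R_Ax²/2 - M_Ax)/EI  [x≤a] with R_A=26/15, M_A=13/3 = ((26/15)·6²/2 - (13/3)·6)/100000 = 13/250000 rad
Superposition: θ = Σ θ_i = 249/250000 rad ≈ 0.000996 rad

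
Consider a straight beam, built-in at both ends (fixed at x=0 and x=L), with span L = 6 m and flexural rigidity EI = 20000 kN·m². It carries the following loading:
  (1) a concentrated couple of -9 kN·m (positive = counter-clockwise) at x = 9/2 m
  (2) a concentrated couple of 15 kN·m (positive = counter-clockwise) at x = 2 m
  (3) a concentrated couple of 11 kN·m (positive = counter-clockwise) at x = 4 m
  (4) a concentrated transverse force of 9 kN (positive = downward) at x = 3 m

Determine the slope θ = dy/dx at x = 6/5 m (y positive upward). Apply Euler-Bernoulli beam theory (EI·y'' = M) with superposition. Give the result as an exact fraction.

θ(6/5) = -147/1000000 rad

Load 1 — applied couple M₀=-9 kN·m at a=9/2 m (b=L-a=3/2):
  θ_1 = (R_Ax²/2 - M_Ax)/EI  [x≤a] with R_A=-27/16, M_A=-45/16 = ((-27/16)·(6/5)²/2 - (-45/16)·(6/5))/20000 = 27/250000 rad
Load 2 — applied couple M₀=15 kN·m at a=2 m (b=L-a=4):
  θ_2 = (R_Ax²/2 - M_Ax)/EI  [x≤a] with R_A=10/3, M_A=0 = ((10/3)·(6/5)²/2 - 0·(6/5))/20000 = 3/25000 rad
Load 3 — applied couple M₀=11 kN·m at a=4 m (b=L-a=2):
  θ_3 = (R_Ax²/2 - M_Ax)/EI  [x≤a] with R_A=22/9, M_A=11/3 = ((22/9)·(6/5)²/2 - (11/3)·(6/5))/20000 = -33/250000 rad
Load 4 — point force P=9 kN at a=3 m (b=L-a=3):
  θ_4 = -Pb²x(2aL-(3a+b)x)/(2L³EI)  [x≤a] = -9·3²·(6/5)·(2·3·6-(3·3+3)·(6/5))/(2·6³·20000) = -243/1000000 rad
Superposition: θ = Σ θ_i = -147/1000000 rad ≈ -0.000147 rad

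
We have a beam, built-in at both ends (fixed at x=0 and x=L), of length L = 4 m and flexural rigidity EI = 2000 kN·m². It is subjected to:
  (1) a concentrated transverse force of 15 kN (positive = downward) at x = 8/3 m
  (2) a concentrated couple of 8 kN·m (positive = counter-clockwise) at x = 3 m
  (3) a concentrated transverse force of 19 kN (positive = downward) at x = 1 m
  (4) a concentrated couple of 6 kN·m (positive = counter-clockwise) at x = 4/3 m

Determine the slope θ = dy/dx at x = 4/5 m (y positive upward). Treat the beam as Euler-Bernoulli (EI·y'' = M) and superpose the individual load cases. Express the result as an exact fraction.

θ(4/5) = -2867/900000 rad

Load 1 — point force P=15 kN at a=8/3 m (b=L-a=4/3):
  θ_1 = -Pb²x(2aL-(3a+b)x)/(2L³EI)  [x≤a] = -15·(4/3)²·(4/5)·(2·(8/3)·4-(3·(8/3)+(4/3))·(4/5))/(2·4³·2000) = -13/11250 rad
Load 2 — applied couple M₀=8 kN·m at a=3 m (b=L-a=1):
  θ_2 = (R_Ax²/2 - M_Ax)/EI  [x≤a] with R_A=9/4, M_A=5/2 = ((9/4)·(4/5)²/2 - (5/2)·(4/5))/2000 = -2/3125 rad
Load 3 — point force P=19 kN at a=1 m (b=L-a=3):
  θ_3 = -Pb²x(2aL-(3a+b)x)/(2L³EI)  [x≤a] = -19·3²·(4/5)·(2·1·4-(3·1+3)·(4/5))/(2·4³·2000) = -171/100000 rad
Load 4 — applied couple M₀=6 kN·m at a=4/3 m (b=L-a=8/3):
  θ_4 = (R_Ax²/2 - M_Ax)/EI  [x≤a] with R_A=2, M_A=0 = (2·(4/5)²/2 - 0·(4/5))/2000 = 1/3125 rad
Superposition: θ = Σ θ_i = -2867/900000 rad ≈ -0.003186 rad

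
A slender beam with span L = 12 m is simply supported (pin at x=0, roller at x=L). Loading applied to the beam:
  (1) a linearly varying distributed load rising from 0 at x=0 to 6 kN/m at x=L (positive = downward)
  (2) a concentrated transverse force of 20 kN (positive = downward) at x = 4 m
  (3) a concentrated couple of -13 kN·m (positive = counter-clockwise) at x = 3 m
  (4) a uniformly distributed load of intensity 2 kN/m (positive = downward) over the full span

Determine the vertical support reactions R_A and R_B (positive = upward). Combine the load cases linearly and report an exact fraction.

Load 1 — triangular load w₀=6 kN/m (0→w₀ over full span):
  R_A = w₀L/6 = 6·12/6 = 12 kN
  R_B = w₀L/3 = 6·12/3 = 24 kN
Load 2 — point force P=20 kN at a=4 m (b=L-a=8):
  R_A = Pb/L = 20·8/12 = 40/3 kN
  R_B = Pa/L = 20·4/12 = 20/3 kN
Load 3 — applied couple M₀=-13 kN·m at a=3 m (b=L-a=9):
  R_A = M₀/L = (-13)/12 = -13/12 kN
  R_B = -M₀/L = -(-13)/12 = 13/12 kN
Load 4 — uniform load w=2 kN/m over full span:
  R_A = wL/2 = 2·12/2 = 12 kN
  R_B = wL/2 = 2·12/2 = 12 kN
Superposition: R_A = 145/4 kN, R_B = 175/4 kN

R_A = 145/4 kN, R_B = 175/4 kN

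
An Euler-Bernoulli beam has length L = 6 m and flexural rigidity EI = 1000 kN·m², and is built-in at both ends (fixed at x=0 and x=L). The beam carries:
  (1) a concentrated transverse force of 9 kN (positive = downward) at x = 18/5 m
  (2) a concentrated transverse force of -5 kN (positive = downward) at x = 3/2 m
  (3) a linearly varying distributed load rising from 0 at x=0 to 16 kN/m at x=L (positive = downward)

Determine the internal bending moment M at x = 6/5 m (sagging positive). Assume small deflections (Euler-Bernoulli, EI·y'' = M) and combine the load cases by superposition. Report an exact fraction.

M(6/5) = -98283/20000 kN·m

Load 1 — point force P=9 kN at a=18/5 m (b=L-a=12/5):
  M_1 = Pb²(3a+b)x/L³ - Pab²/L²  [x≤a] = 9·(12/5)²·(3·(18/5)+(12/5))·(6/5)/6³ - 9·(18/5)·(12/5)²/6² = -864/625 kN·m
Load 2 — point force P=-5 kN at a=3/2 m (b=L-a=9/2):
  M_2 = Pb²(3a+b)x/L³ - Pab²/L²  [x≤a] = (-5)·(9/2)²·(3·(3/2)+(9/2))·(6/5)/6³ - (-5)·(3/2)·(9/2)²/6² = -27/32 kN·m
Load 3 — triangular load w₀=16 kN/m (0→w₀ over full span):
  M_3 = 3w₀Lx/20 - w₀L²/30 - w₀x³/(6L) = 3·16·6·(6/5)/20 - 16·6²/30 - 16·(6/5)³/(6·6) = -336/125 kN·m
Superposition: M = Σ M_i = -98283/20000 kN·m ≈ -4.914150 kN·m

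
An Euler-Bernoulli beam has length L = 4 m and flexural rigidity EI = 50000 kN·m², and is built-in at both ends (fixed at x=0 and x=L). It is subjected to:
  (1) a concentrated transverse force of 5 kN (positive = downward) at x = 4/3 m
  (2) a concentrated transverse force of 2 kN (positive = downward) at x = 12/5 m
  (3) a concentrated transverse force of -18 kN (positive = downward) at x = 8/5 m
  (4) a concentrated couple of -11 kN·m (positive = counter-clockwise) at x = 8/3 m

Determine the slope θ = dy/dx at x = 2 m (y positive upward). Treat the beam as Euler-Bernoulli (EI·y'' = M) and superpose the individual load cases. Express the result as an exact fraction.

θ(2) = -307/16875000 rad

Load 1 — point force P=5 kN at a=4/3 m (b=L-a=8/3):
  θ_1 = Pa²(L-x)(2bL-(3b+a)(L-x))/(2L³EI)  [x>a] = 5·(4/3)²·(4-2)·(2·(8/3)·4-(3·(8/3)+(4/3))·(4-2))/(2·4³·50000) = 1/135000 rad
Load 2 — point force P=2 kN at a=12/5 m (b=L-a=8/5):
  θ_2 = -Pb²x(2aL-(3a+b)x)/(2L³EI)  [x≤a] = -2·(8/5)²·2·(2·(12/5)·4-(3·(12/5)+(8/5))·2)/(2·4³·50000) = -1/390625 rad
Load 3 — point force P=-18 kN at a=8/5 m (b=L-a=12/5):
  θ_3 = Pa²(L-x)(2bL-(3b+a)(L-x))/(2L³EI)  [x>a] = (-18)·(8/5)²·(4-2)·(2·(12/5)·4-(3·(12/5)+(8/5))·(4-2))/(2·4³·50000) = -9/390625 rad
Load 4 — applied couple M₀=-11 kN·m at a=8/3 m (b=L-a=4/3):
  θ_4 = (R_Ax²/2 - M_Ax)/EI  [x≤a] with R_A=-11/3, M_A=-11/3 = ((-11/3)·2²/2 - (-11/3)·2)/50000 = 0 rad
Superposition: θ = Σ θ_i = -307/16875000 rad ≈ -0.000018 rad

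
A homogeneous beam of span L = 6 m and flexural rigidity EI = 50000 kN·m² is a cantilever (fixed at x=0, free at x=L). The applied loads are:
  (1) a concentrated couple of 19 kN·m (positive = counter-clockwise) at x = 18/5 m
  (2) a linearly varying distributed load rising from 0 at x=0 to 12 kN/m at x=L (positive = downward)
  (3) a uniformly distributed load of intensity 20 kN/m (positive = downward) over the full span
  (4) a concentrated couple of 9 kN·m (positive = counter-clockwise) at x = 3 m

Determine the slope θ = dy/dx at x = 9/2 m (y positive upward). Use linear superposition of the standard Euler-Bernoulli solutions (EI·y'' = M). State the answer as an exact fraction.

Load 1 — applied couple M₀=19 kN·m at a=18/5 m (b=L-a=12/5):
  θ_1 = M₀a/EI  [x>a] = 19·(18/5)/50000 = 171/125000 rad
Load 2 — triangular load w₀=12 kN/m (0→w₀ over full span):
  θ_2 = (w₀Lx²/4-w₀L²x/3-w₀x⁴/(24L))/EI = (12·6·(9/2)²/4-12·6²·(9/2)/3-12·(9/2)⁴/(24·6))/50000 = -20331/3200000 rad
Load 3 — uniform load w=20 kN/m over full span:
  θ_3 = -wx(x²-3Lx+3L²)/(6EI) = -20·(9/2)·((9/2)²-3·6·(9/2)+3·6²)/(6·50000) = -567/40000 rad
Load 4 — applied couple M₀=9 kN·m at a=3 m (b=L-a=3):
  θ_4 = M₀a/EI  [x>a] = 9·3/50000 = 27/50000 rad
Superposition: θ = Σ θ_i = -297927/16000000 rad ≈ -0.018620 rad

θ(9/2) = -297927/16000000 rad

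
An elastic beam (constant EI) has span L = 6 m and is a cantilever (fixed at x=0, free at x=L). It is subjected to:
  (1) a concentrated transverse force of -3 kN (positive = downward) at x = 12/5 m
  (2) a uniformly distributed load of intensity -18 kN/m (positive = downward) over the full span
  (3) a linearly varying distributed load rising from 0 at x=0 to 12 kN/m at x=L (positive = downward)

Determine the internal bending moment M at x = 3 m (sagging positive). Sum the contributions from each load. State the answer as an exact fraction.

M(3) = 36 kN·m

Load 1 — point force P=-3 kN at a=12/5 m (b=L-a=18/5):
  M_1 = 0  [x>a] = 0 kN·m
Load 2 — uniform load w=-18 kN/m over full span:
  M_2 = -w(L-x)²/2 = -(-18)·(6-3)²/2 = 81 kN·m
Load 3 — triangular load w₀=12 kN/m (0→w₀ over full span):
  M_3 = w₀Lx/2 - w₀L²/3 - w₀x³/(6L) = 12·6·3/2 - 12·6²/3 - 12·3³/(6·6) = -45 kN·m
Superposition: M = Σ M_i = 36 kN·m ≈ 36.000000 kN·m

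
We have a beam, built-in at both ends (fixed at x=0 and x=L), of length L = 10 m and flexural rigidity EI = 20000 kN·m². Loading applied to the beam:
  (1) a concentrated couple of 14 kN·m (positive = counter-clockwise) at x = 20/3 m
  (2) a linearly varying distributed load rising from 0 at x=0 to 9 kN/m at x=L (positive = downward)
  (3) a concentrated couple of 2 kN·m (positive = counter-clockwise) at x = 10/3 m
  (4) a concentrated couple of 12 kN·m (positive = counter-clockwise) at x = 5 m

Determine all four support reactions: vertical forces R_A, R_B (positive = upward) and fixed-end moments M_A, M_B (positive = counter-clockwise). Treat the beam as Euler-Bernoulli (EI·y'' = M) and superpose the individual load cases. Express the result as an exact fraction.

R_A = 523/30 kN, M_A = 113/3 kN·m, R_B = 827/30 kN, M_B = -124/3 kN·m

Load 1 — applied couple M₀=14 kN·m at a=20/3 m (b=L-a=10/3):
  R_A = 6M₀ab/L³ = 6·14·(20/3)·(10/3)/10³ = 28/15 kN
  M_A = M₀b(2a-b)/L² = 14·(10/3)·(2·(20/3)-(10/3))/10² = 14/3 kN·m
  R_B = -6M₀ab/L³ = -6·14·(20/3)·(10/3)/10³ = -28/15 kN
  M_B = M₀a(2b-a)/L² = 14·(20/3)·(2·(10/3)-(20/3))/10² = 0 kN·m
Load 2 — triangular load w₀=9 kN/m (0→w₀ over full span):
  R_A = 3w₀L/20 = 3·9·10/20 = 27/2 kN
  M_A = w₀L²/30 = 9·10²/30 = 30 kN·m
  R_B = 7w₀L/20 = 7·9·10/20 = 63/2 kN
  M_B = -w₀L²/20 = -9·10²/20 = -45 kN·m
Load 3 — applied couple M₀=2 kN·m at a=10/3 m (b=L-a=20/3):
  R_A = 6M₀ab/L³ = 6·2·(10/3)·(20/3)/10³ = 4/15 kN
  M_A = M₀b(2a-b)/L² = 2·(20/3)·(2·(10/3)-(20/3))/10² = 0 kN·m
  R_B = -6M₀ab/L³ = -6·2·(10/3)·(20/3)/10³ = -4/15 kN
  M_B = M₀a(2b-a)/L² = 2·(10/3)·(2·(20/3)-(10/3))/10² = 2/3 kN·m
Load 4 — applied couple M₀=12 kN·m at a=5 m (b=L-a=5):
  R_A = 6M₀ab/L³ = 6·12·5·5/10³ = 9/5 kN
  M_A = M₀b(2a-b)/L² = 12·5·(2·5-5)/10² = 3 kN·m
  R_B = -6M₀ab/L³ = -6·12·5·5/10³ = -9/5 kN
  M_B = M₀a(2b-a)/L² = 12·5·(2·5-5)/10² = 3 kN·m
Superposition: R_A = 523/30 kN, M_A = 113/3 kN·m, R_B = 827/30 kN, M_B = -124/3 kN·m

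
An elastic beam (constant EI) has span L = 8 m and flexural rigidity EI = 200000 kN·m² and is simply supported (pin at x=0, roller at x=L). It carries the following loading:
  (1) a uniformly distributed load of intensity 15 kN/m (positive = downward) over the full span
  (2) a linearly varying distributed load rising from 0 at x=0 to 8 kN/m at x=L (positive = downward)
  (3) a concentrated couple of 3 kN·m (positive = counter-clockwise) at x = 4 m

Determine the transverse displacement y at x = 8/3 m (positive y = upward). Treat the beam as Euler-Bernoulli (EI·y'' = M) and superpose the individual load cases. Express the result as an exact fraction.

Load 1 — uniform load w=15 kN/m over full span:
  y_1 = -wx(L³-2Lx²+x³)/(24EI) = -15·(8/3)·(8³-2·8·(8/3)²+(8/3)³)/(24·200000) = -176/50625 m
Load 2 — triangular load w₀=8 kN/m (0→w₀ over full span):
  y_2 = -w₀x(7L⁴-10L²x²+3x⁴)/(360LEI) = -8·(8/3)·(7·8⁴-10·8²·(8/3)²+3·(8/3)⁴)/(360·8·200000) = -2048/2278125 m
Load 3 — applied couple M₀=3 kN·m at a=4 m (b=L-a=4):
  y_3 = (M₀x³/(6L)+C₁x)/EI  [x≤a] with C₁=M₀(3b²-L²)/(6L)=-1 = (3·(8/3)³/(6·8)+(-1)·(8/3))/200000 = -1/135000 m
Superposition: y = Σ y_i = -79879/18225000 m ≈ -0.004383 m

y(8/3) = -79879/18225000 m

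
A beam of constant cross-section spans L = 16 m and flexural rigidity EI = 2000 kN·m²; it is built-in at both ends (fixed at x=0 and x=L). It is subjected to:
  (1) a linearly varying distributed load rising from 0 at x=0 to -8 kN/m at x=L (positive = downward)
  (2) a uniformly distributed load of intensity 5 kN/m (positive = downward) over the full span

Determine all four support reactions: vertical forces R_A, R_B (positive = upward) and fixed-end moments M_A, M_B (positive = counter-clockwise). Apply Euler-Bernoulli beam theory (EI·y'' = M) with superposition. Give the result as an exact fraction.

Load 1 — triangular load w₀=-8 kN/m (0→w₀ over full span):
  R_A = 3w₀L/20 = 3·(-8)·16/20 = -96/5 kN
  M_A = w₀L²/30 = (-8)·16²/30 = -1024/15 kN·m
  R_B = 7w₀L/20 = 7·(-8)·16/20 = -224/5 kN
  M_B = -w₀L²/20 = -(-8)·16²/20 = 512/5 kN·m
Load 2 — uniform load w=5 kN/m over full span:
  R_A = wL/2 = 5·16/2 = 40 kN
  M_A = wL²/12 = 5·16²/12 = 320/3 kN·m
  R_B = wL/2 = 5·16/2 = 40 kN
  M_B = -wL²/12 = -5·16²/12 = -320/3 kN·m
Superposition: R_A = 104/5 kN, M_A = 192/5 kN·m, R_B = -24/5 kN, M_B = -64/15 kN·m

R_A = 104/5 kN, M_A = 192/5 kN·m, R_B = -24/5 kN, M_B = -64/15 kN·m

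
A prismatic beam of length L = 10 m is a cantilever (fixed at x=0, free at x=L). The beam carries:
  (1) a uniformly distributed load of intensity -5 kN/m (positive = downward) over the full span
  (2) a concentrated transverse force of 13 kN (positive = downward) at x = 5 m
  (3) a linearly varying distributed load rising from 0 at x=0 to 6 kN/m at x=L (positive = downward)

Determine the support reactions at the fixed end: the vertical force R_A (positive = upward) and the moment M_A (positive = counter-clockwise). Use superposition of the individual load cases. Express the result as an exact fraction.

Load 1 — uniform load w=-5 kN/m over full span:
  R_A = wL = (-5)·10 = -50 kN
  M_A = wL²/2 = (-5)·10²/2 = -250 kN·m
Load 2 — point force P=13 kN at a=5 m (b=L-a=5):
  R_A = P = 13 kN
  M_A = Pa = 13·5 = 65 kN·m
Load 3 — triangular load w₀=6 kN/m (0→w₀ over full span):
  R_A = w₀L/2 = 6·10/2 = 30 kN
  M_A = w₀L²/3 = 6·10²/3 = 200 kN·m
Superposition: R_A = -7 kN, M_A = 15 kN·m

R_A = -7 kN, M_A = 15 kN·m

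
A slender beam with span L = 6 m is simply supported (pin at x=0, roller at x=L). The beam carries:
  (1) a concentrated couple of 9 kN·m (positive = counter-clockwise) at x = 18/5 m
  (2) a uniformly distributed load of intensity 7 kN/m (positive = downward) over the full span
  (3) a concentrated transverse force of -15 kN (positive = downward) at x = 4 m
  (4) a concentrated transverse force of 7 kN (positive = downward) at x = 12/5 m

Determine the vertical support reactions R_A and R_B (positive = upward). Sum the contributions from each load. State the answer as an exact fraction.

Load 1 — applied couple M₀=9 kN·m at a=18/5 m (b=L-a=12/5):
  R_A = M₀/L = 9/6 = 3/2 kN
  R_B = -M₀/L = -9/6 = -3/2 kN
Load 2 — uniform load w=7 kN/m over full span:
  R_A = wL/2 = 7·6/2 = 21 kN
  R_B = wL/2 = 7·6/2 = 21 kN
Load 3 — point force P=-15 kN at a=4 m (b=L-a=2):
  R_A = Pb/L = (-15)·2/6 = -5 kN
  R_B = Pa/L = (-15)·4/6 = -10 kN
Load 4 — point force P=7 kN at a=12/5 m (b=L-a=18/5):
  R_A = Pb/L = 7·(18/5)/6 = 21/5 kN
  R_B = Pa/L = 7·(12/5)/6 = 14/5 kN
Superposition: R_A = 217/10 kN, R_B = 123/10 kN

R_A = 217/10 kN, R_B = 123/10 kN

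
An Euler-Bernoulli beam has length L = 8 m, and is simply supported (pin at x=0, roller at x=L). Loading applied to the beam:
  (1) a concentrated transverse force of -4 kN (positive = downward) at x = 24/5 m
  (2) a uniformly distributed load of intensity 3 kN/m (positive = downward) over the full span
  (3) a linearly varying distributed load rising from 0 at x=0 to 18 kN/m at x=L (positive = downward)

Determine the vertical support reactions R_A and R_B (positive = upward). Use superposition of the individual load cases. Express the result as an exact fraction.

Load 1 — point force P=-4 kN at a=24/5 m (b=L-a=16/5):
  R_A = Pb/L = (-4)·(16/5)/8 = -8/5 kN
  R_B = Pa/L = (-4)·(24/5)/8 = -12/5 kN
Load 2 — uniform load w=3 kN/m over full span:
  R_A = wL/2 = 3·8/2 = 12 kN
  R_B = wL/2 = 3·8/2 = 12 kN
Load 3 — triangular load w₀=18 kN/m (0→w₀ over full span):
  R_A = w₀L/6 = 18·8/6 = 24 kN
  R_B = w₀L/3 = 18·8/3 = 48 kN
Superposition: R_A = 172/5 kN, R_B = 288/5 kN

R_A = 172/5 kN, R_B = 288/5 kN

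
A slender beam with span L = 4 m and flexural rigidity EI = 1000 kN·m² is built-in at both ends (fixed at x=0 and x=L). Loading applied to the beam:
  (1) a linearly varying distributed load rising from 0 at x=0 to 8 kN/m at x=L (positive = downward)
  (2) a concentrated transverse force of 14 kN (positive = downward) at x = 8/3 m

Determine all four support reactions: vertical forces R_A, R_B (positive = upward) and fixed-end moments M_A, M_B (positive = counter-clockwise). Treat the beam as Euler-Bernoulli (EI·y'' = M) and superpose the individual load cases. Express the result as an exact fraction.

Load 1 — triangular load w₀=8 kN/m (0→w₀ over full span):
  R_A = 3w₀L/20 = 3·8·4/20 = 24/5 kN
  M_A = w₀L²/30 = 8·4²/30 = 64/15 kN·m
  R_B = 7w₀L/20 = 7·8·4/20 = 56/5 kN
  M_B = -w₀L²/20 = -8·4²/20 = -32/5 kN·m
Load 2 — point force P=14 kN at a=8/3 m (b=L-a=4/3):
  R_A = Pb²(3a+b)/L³ = 14·(4/3)²·(3·(8/3)+(4/3))/4³ = 98/27 kN
  M_A = Pab²/L² = 14·(8/3)·(4/3)²/4² = 112/27 kN·m
  R_B = Pa²(a+3b)/L³ = 14·(8/3)²·((8/3)+3·(4/3))/4³ = 280/27 kN
  M_B = -Pa²b/L² = -14·(8/3)²·(4/3)/4² = -224/27 kN·m
Superposition: R_A = 1138/135 kN, M_A = 1136/135 kN·m, R_B = 2912/135 kN, M_B = -1984/135 kN·m

R_A = 1138/135 kN, M_A = 1136/135 kN·m, R_B = 2912/135 kN, M_B = -1984/135 kN·m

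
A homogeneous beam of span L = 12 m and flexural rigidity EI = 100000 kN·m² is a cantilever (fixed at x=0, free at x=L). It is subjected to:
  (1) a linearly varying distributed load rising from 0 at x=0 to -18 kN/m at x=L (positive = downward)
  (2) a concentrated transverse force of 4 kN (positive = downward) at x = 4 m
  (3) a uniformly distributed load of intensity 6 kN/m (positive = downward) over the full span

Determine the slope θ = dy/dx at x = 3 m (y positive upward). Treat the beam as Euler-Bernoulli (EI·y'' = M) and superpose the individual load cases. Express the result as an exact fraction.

θ(3) = 17313/1600000 rad

Load 1 — triangular load w₀=-18 kN/m (0→w₀ over full span):
  θ_1 = (w₀Lx²/4-w₀L²x/3-w₀x⁴/(24L))/EI = ((-18)·12·3²/4-(-18)·12²·3/3-(-18)·3⁴/(24·12))/100000 = 33777/1600000 rad
Load 2 — point force P=4 kN at a=4 m (b=L-a=8):
  θ_2 = -Px(2a-x)/(2EI)  [x≤a] = -4·3·(2·4-3)/(2·100000) = -3/10000 rad
Load 3 — uniform load w=6 kN/m over full span:
  θ_3 = -wx(x²-3Lx+3L²)/(6EI) = -6·3·(3²-3·12·3+3·12²)/(6·100000) = -999/100000 rad
Superposition: θ = Σ θ_i = 17313/1600000 rad ≈ 0.010821 rad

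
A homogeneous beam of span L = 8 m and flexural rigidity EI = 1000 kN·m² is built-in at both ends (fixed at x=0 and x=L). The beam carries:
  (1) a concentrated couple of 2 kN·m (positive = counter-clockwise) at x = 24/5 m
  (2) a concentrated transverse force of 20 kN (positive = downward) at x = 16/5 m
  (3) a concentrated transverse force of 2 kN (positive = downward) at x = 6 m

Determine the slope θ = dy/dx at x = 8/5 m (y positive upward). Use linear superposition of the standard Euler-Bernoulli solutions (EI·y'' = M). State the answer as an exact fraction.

θ(8/5) = -3381/156250 rad

Load 1 — applied couple M₀=2 kN·m at a=24/5 m (b=L-a=16/5):
  θ_1 = (R_Ax²/2 - M_Ax)/EI  [x≤a] with R_A=9/25, M_A=16/25 = ((9/25)·(8/5)²/2 - (16/25)·(8/5))/1000 = -44/78125 rad
Load 2 — point force P=20 kN at a=16/5 m (b=L-a=24/5):
  θ_2 = -Pb²x(2aL-(3a+b)x)/(2L³EI)  [x≤a] = -20·(24/5)²·(8/5)·(2·(16/5)·8-(3·(16/5)+(24/5))·(8/5))/(2·8³·1000) = -1584/78125 rad
Load 3 — point force P=2 kN at a=6 m (b=L-a=2):
  θ_3 = -Pb²x(2aL-(3a+b)x)/(2L³EI)  [x≤a] = -2·2²·(8/5)·(2·6·8-(3·6+2)·(8/5))/(2·8³·1000) = -1/1250 rad
Superposition: θ = Σ θ_i = -3381/156250 rad ≈ -0.021638 rad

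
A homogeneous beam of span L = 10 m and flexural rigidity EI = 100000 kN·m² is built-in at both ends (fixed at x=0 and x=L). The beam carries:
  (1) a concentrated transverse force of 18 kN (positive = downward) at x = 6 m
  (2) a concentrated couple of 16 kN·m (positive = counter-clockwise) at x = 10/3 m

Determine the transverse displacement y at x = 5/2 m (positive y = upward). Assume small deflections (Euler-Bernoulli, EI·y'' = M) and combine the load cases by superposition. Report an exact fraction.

Load 1 — point force P=18 kN at a=6 m (b=L-a=4):
  y_1 = -Pb²x²(3aL-(3a+b)x)/(6L³EI)  [x≤a] = -18·4²·(5/2)²·(3·6·10-(3·6+4)·(5/2))/(6·10³·100000) = -3/8000 m
Load 2 — applied couple M₀=16 kN·m at a=10/3 m (b=L-a=20/3):
  y_2 = (R_Ax³/6 - M_Ax²/2)/EI  [x≤a] with R_A=32/15, M_A=0 = ((32/15)·(5/2)³/6 - 0·(5/2)²/2)/100000 = 1/18000 m
Superposition: y = Σ y_i = -23/72000 m ≈ -0.000319 m

y(5/2) = -23/72000 m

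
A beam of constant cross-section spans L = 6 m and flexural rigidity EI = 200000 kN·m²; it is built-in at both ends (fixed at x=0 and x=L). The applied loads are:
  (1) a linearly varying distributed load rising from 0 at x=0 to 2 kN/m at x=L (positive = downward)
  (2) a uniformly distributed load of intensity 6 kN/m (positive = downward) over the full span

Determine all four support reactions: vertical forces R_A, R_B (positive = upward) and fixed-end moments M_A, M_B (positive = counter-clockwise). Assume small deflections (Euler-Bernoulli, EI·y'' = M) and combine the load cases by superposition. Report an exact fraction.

R_A = 99/5 kN, M_A = 102/5 kN·m, R_B = 111/5 kN, M_B = -108/5 kN·m

Load 1 — triangular load w₀=2 kN/m (0→w₀ over full span):
  R_A = 3w₀L/20 = 3·2·6/20 = 9/5 kN
  M_A = w₀L²/30 = 2·6²/30 = 12/5 kN·m
  R_B = 7w₀L/20 = 7·2·6/20 = 21/5 kN
  M_B = -w₀L²/20 = -2·6²/20 = -18/5 kN·m
Load 2 — uniform load w=6 kN/m over full span:
  R_A = wL/2 = 6·6/2 = 18 kN
  M_A = wL²/12 = 6·6²/12 = 18 kN·m
  R_B = wL/2 = 6·6/2 = 18 kN
  M_B = -wL²/12 = -6·6²/12 = -18 kN·m
Superposition: R_A = 99/5 kN, M_A = 102/5 kN·m, R_B = 111/5 kN, M_B = -108/5 kN·m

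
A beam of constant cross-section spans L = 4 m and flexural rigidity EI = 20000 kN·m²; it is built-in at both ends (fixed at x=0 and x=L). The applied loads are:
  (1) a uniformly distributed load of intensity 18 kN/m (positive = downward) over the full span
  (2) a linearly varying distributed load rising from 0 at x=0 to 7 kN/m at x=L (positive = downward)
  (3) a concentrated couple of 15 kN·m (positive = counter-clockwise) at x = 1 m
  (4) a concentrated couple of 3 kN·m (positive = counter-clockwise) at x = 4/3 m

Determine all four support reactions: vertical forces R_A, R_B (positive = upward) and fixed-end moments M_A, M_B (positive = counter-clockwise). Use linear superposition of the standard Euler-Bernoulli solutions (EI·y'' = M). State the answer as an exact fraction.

R_A = 7267/160 kN, M_A = 5981/240 kN·m, R_B = 6493/160 kN, M_B = -1913/80 kN·m

Load 1 — uniform load w=18 kN/m over full span:
  R_A = wL/2 = 18·4/2 = 36 kN
  M_A = wL²/12 = 18·4²/12 = 24 kN·m
  R_B = wL/2 = 18·4/2 = 36 kN
  M_B = -wL²/12 = -18·4²/12 = -24 kN·m
Load 2 — triangular load w₀=7 kN/m (0→w₀ over full span):
  R_A = 3w₀L/20 = 3·7·4/20 = 21/5 kN
  M_A = w₀L²/30 = 7·4²/30 = 56/15 kN·m
  R_B = 7w₀L/20 = 7·7·4/20 = 49/5 kN
  M_B = -w₀L²/20 = -7·4²/20 = -28/5 kN·m
Load 3 — applied couple M₀=15 kN·m at a=1 m (b=L-a=3):
  R_A = 6M₀ab/L³ = 6·15·1·3/4³ = 135/32 kN
  M_A = M₀b(2a-b)/L² = 15·3·(2·1-3)/4² = -45/16 kN·m
  R_B = -6M₀ab/L³ = -6·15·1·3/4³ = -135/32 kN
  M_B = M₀a(2b-a)/L² = 15·1·(2·3-1)/4² = 75/16 kN·m
Load 4 — applied couple M₀=3 kN·m at a=4/3 m (b=L-a=8/3):
  R_A = 6M₀ab/L³ = 6·3·(4/3)·(8/3)/4³ = 1 kN
  M_A = M₀b(2a-b)/L² = 3·(8/3)·(2·(4/3)-(8/3))/4² = 0 kN·m
  R_B = -6M₀ab/L³ = -6·3·(4/3)·(8/3)/4³ = -1 kN
  M_B = M₀a(2b-a)/L² = 3·(4/3)·(2·(8/3)-(4/3))/4² = 1 kN·m
Superposition: R_A = 7267/160 kN, M_A = 5981/240 kN·m, R_B = 6493/160 kN, M_B = -1913/80 kN·m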